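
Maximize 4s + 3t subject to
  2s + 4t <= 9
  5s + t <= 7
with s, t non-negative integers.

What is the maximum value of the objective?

7

Relaxing integrality, the LP optimum is 9.39 at (s,t) = (1.06, 1.72), which is not an integer point.
(s,t)=(1,1): 2·1+4·1=6≤9, 5·1+1·1=6≤7, objective 7.
(s,t)=(0,2): 2·0+4·2=8≤9, 5·0+1·2=2≤7, objective 6.
No feasible integer point exceeds 7.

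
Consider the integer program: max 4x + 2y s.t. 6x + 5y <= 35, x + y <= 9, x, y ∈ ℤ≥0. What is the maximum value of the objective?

The continuous relaxation peaks at (5.83, 0) with value 23.33; rounding to a feasible lattice point costs some objective.
(x,y)=(5,1): 6·5+5·1=35≤35, 1·5+1·1=6≤9, objective 22.
(x,y)=(4,2): 6·4+5·2=34≤35, 1·4+1·2=6≤9, objective 20.
(x,y)=(5,0): 6·5+5·0=30≤35, 1·5+1·0=5≤9, objective 20.
Maximum is 22 at (x,y)=(5,1).

22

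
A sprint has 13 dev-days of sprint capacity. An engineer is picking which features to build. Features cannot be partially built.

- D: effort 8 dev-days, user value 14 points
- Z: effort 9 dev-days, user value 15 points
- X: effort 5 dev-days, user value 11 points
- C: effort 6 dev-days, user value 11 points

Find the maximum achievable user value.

25

Allowing fractional choices, the relaxed optimum would be about 25.5, but features are indivisible.
X + C: effort 5 + 6 = 11 ≤ 13, user value 11 + 11 = 22.
D + X: effort 8 + 5 = 13 ≤ 13, user value 14 + 11 = 25.
Best is D and X with total user value 25.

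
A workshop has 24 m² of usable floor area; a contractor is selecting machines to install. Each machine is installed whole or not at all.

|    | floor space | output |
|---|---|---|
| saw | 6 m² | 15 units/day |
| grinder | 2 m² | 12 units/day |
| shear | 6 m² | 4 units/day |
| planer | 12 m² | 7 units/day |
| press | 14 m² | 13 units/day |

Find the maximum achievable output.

40

Take saw, grinder, and press: floor space 6 + 2 + 14 = 22 ≤ 24, output 15 + 12 + 13 = 40.
No other feasible combination does better.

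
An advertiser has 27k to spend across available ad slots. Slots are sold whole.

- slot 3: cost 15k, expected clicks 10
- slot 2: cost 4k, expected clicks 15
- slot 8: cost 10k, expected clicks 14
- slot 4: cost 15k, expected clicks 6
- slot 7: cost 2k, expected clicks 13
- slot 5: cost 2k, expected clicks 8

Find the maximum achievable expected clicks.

This is an integer program with binary decision variables.
Take slot 2, slot 8, slot 7, and slot 5: cost 4 + 10 + 2 + 2 = 18 ≤ 27, expected clicks 15 + 14 + 13 + 8 = 50.
No other feasible combination does better.

50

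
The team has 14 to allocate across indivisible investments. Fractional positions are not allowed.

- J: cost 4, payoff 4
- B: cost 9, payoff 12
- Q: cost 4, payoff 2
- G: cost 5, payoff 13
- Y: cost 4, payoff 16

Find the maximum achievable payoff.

This is an integer program with binary decision variables.
G + Y: cost 5 + 4 = 9 ≤ 14, payoff 13 + 16 = 29.
Q + G + Y: cost 4 + 5 + 4 = 13 ≤ 14, payoff 2 + 13 + 16 = 31.
J + G + Y: cost 4 + 5 + 4 = 13 ≤ 14, payoff 4 + 13 + 16 = 33.
Best is J, G, and Y with total payoff 33.

33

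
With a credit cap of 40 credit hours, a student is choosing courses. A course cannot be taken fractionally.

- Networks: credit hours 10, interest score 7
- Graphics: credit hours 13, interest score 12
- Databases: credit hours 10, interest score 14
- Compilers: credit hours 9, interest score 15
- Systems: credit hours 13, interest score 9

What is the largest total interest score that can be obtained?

41

Allowing fractional choices, the relaxed optimum would be about 46.6, but courses are indivisible.
Graphics + Databases + Compilers: credit hours 13 + 10 + 9 = 32 ≤ 40, interest score 12 + 14 + 15 = 41.
Databases + Compilers + Systems: credit hours 10 + 9 + 13 = 32 ≤ 40, interest score 14 + 15 + 9 = 38.
Best is Graphics, Databases, and Compilers with total interest score 41.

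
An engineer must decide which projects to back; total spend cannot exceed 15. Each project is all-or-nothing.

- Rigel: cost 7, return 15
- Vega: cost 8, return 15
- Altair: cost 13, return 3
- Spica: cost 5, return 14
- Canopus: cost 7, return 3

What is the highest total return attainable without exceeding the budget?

30

Treat it as a binary knapsack problem.
Allowing fractional choices, the relaxed optimum would be about 34.6, but projects are indivisible.
Rigel + Spica: cost 7 + 5 = 12 ≤ 15, return 15 + 14 = 29.
Rigel + Vega: cost 7 + 8 = 15 ≤ 15, return 15 + 15 = 30.
Vega + Spica: cost 8 + 5 = 13 ≤ 15, return 15 + 14 = 29.
Best is Rigel and Vega with total return 30.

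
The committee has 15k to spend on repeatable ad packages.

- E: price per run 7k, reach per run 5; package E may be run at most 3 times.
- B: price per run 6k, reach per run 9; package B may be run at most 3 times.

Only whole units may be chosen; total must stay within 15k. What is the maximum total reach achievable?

18

2×B: price 12 ≤ 15, reach 2·9 = 18.
1×E and 1×B: price 13 ≤ 15, reach 1·5 + 1·9 = 14.
Best is 18.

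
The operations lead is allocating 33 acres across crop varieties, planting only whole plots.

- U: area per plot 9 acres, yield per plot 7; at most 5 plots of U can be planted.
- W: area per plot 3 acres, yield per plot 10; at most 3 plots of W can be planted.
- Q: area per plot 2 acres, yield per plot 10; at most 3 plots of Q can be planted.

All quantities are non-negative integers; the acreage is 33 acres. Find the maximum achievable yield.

74

Q has the best ratio (10/2); taking only Q gives at most 3×10 = 30 (stopped by the supply cap of 3).
Mixing does better — 2×U, 3×W, and 3×Q: area 33 ≤ 33, yield 2·7 + 3·10 + 3·10 = 74.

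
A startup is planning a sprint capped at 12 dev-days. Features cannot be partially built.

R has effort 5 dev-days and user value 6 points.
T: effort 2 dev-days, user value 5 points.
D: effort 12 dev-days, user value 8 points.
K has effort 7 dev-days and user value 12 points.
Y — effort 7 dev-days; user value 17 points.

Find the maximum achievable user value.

Allowing fractional choices, the relaxed optimum would be about 27.1, but features are indivisible.
R + Y: effort 5 + 7 = 12 ≤ 12, user value 6 + 17 = 23.
T + Y: effort 2 + 7 = 9 ≤ 12, user value 5 + 17 = 22.
Best is R and Y with total user value 23.

23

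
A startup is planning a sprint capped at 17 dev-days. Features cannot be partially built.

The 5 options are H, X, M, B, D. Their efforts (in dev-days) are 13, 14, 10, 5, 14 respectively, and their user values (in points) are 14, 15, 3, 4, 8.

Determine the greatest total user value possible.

15

Treat it as a binary knapsack problem.
Allowing fractional choices, the relaxed optimum would be about 18.3, but features are indivisible.
D: effort 14 ≤ 17, user value 8.
H: effort 13 ≤ 17, user value 14.
X: effort 14 ≤ 17, user value 15.
Best is X with total user value 15.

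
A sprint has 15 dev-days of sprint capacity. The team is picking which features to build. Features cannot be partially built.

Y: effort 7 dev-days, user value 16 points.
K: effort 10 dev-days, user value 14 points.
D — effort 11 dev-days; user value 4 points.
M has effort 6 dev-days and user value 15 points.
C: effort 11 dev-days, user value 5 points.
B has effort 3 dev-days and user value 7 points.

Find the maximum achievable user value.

Y + M: effort 7 + 6 = 13 ≤ 15, user value 16 + 15 = 31.
Y + B: effort 7 + 3 = 10 ≤ 15, user value 16 + 7 = 23.
Best is Y and M with total user value 31.

31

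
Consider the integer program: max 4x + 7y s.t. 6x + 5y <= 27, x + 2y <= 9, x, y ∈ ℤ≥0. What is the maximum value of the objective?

32

(x,y)=(1,4) is feasible, giving 32.
(x,y)=(2,3) is feasible, giving 29.
(x,y)=(0,4) is feasible, giving 28.
Maximum is 32 at (x,y)=(1,4).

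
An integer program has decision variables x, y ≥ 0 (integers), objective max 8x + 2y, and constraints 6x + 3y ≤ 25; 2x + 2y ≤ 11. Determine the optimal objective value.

(x,y)=(4,0) is feasible, giving 32.
(x,y)=(3,1) is feasible, giving 26.
(x,y)=(3,0) is feasible, giving 24.
The best lattice point is (4,0), giving 32.

32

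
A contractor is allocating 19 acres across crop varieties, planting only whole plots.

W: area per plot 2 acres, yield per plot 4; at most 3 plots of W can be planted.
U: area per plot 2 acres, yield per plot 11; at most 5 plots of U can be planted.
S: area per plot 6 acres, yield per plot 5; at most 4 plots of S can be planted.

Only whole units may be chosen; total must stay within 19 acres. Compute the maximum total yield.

67

This is a bounded integer knapsack.
U has the best ratio (11/2); taking only U gives at most 5×11 = 55 (stopped by the supply cap of 5).
Mixing does better — 3×W and 5×U: area 16 ≤ 19, yield 3·4 + 5·11 = 67.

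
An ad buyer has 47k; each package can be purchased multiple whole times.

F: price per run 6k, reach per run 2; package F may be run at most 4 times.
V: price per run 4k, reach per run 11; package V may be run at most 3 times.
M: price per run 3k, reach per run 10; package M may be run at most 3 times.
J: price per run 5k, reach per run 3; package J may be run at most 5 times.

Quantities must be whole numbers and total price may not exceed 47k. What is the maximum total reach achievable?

3×V, 3×M, and 5×J: price 46 ≤ 47, reach 3·11 + 3·10 + 5·3 = 78.
1×F, 3×V, 3×M, and 4×J: price 47 ≤ 47, reach 1·2 + 3·11 + 3·10 + 4·3 = 77.
Best is 78.

78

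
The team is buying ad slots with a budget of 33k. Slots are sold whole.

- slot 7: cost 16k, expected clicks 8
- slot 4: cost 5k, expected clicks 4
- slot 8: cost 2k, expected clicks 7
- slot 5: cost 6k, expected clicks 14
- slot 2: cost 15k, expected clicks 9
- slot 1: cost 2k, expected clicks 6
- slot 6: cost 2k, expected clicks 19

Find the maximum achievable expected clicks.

59

Allowing fractional choices, the relaxed optimum would be about 59.5, but ad slots are indivisible.
slot 7 + slot 4 + slot 8 + slot 5 + slot 1 + slot 6: cost 16 + 5 + 2 + 6 + 2 + 2 = 33 ≤ 33, expected clicks 8 + 4 + 7 + 14 + 6 + 19 = 58.
slot 4 + slot 8 + slot 5 + slot 2 + slot 1 + slot 6: cost 5 + 2 + 6 + 15 + 2 + 2 = 32 ≤ 33, expected clicks 4 + 7 + 14 + 9 + 6 + 19 = 59.
slot 8 + slot 5 + slot 2 + slot 1 + slot 6: cost 2 + 6 + 15 + 2 + 2 = 27 ≤ 33, expected clicks 7 + 14 + 9 + 6 + 19 = 55.
Best is slot 4, slot 8, slot 5, slot 2, slot 1, and slot 6 with total expected clicks 59.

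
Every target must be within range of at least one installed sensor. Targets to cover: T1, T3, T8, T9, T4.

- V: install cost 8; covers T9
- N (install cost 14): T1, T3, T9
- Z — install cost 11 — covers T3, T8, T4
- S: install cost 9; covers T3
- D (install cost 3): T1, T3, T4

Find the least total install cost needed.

22

Choose V, Z, and D: together they cover T1, T3, T8, T9, T4 — every target.
Total install cost: 8 + 11 + 3 = 22.
No cover costs less than 22.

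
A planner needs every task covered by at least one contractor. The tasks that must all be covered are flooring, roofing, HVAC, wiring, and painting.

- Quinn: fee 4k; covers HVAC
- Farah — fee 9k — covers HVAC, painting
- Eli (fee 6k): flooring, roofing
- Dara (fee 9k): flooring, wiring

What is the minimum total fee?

The greedy cost-per-new-task heuristic would pick Eli, Quinn, Farah, and Dara for 28, but a cheaper cover exists.
Choose Farah, Eli, and Dara: together they cover flooring, roofing, HVAC, wiring, painting — every task.
Total fee: 9 + 6 + 9 = 24.
No cover costs less than 24.

24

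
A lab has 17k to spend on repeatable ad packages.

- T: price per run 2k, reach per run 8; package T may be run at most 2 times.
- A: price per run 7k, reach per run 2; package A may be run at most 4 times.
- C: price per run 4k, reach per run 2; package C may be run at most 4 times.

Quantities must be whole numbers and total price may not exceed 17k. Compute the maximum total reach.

T has the best ratio (8/2); taking only T gives at most 2×8 = 16 (stopped by the supply cap of 2).
Mixing does better — 2×T and 3×C: price 16 ≤ 17, reach 2·8 + 3·2 = 22.

22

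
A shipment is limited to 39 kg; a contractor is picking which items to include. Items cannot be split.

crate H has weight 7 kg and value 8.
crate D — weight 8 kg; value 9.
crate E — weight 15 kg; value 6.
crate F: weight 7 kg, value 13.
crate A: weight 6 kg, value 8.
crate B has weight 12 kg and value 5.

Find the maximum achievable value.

Take crate H, crate D, crate F, and crate A: weight 7 + 8 + 7 + 6 = 28 ≤ 39, value 8 + 9 + 13 + 8 = 38.
No other feasible combination does better.

38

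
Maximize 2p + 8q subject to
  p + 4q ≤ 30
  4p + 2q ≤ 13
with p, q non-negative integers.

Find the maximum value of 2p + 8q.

48

Relaxing integrality, the LP optimum is 52.00 at (p,q) = (0, 6.5), which is not an integer point.
(p,q)=(0,6): 1·0+4·6=24≤30, 4·0+2·6=12≤13, objective 48.
(p,q)=(0,5): 1·0+4·5=20≤30, 4·0+2·5=10≤13, objective 40.
The best lattice point is (0,6), giving 48.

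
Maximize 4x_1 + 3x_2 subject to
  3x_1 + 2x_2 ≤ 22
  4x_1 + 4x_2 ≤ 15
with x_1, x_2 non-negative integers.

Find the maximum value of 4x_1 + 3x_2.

Relaxing integrality, the LP optimum is 15.00 at (x_1,x_2) = (3.75, 0), which is not an integer point.
(x_1,x_2)=(3,0): 3·3+2·0=9≤22, 4·3+4·0=12≤15, objective 12.
(x_1,x_2)=(2,1): 3·2+2·1=8≤22, 4·2+4·1=12≤15, objective 11.
(x_1,x_2)=(2,0): 3·2+2·0=6≤22, 4·2+4·0=8≤15, objective 8.
No feasible integer point exceeds 12.

12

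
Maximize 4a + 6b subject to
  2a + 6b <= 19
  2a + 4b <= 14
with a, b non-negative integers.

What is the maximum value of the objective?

(a,b)=(7,0): 2·7+6·0=14≤19, 2·7+4·0=14≤14, objective 28.
(a,b)=(6,0): 2·6+6·0=12≤19, 2·6+4·0=12≤14, objective 24.
Maximum is 28 at (a,b)=(7,0).

28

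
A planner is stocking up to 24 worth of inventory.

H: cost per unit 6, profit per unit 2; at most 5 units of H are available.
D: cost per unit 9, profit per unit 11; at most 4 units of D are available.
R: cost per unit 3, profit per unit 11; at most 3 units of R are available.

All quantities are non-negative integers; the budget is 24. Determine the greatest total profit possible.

1×H, 1×D, and 3×R: cost 24 ≤ 24, profit 1·2 + 1·11 + 3·11 = 46.
1×D and 3×R: cost 18 ≤ 24, profit 1·11 + 3·11 = 44.
Best is 46.

46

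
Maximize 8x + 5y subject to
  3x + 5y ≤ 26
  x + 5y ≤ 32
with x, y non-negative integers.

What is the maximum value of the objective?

64

(x,y)=(8,0) is feasible, giving 64.
(x,y)=(7,1) is feasible, giving 61.
(x,y)=(7,0) is feasible, giving 56.
No feasible integer point exceeds 64.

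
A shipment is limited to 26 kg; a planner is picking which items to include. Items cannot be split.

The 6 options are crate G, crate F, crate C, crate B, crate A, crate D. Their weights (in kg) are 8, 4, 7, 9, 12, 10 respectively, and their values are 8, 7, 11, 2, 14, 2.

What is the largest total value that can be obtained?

32

Allowing fractional choices, the relaxed optimum would be about 35.0, but items are indivisible.
crate G + crate F + crate A: weight 8 + 4 + 12 = 24 ≤ 26, value 8 + 7 + 14 = 29.
crate G + crate F + crate C: weight 8 + 4 + 7 = 19 ≤ 26, value 8 + 7 + 11 = 26.
crate F + crate C + crate A: weight 4 + 7 + 12 = 23 ≤ 26, value 7 + 11 + 14 = 32.
Best is crate F, crate C, and crate A with total value 32.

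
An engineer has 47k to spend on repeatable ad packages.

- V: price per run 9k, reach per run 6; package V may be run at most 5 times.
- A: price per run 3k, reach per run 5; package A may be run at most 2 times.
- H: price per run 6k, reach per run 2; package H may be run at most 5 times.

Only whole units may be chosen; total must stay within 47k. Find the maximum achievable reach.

34

3×V, 2×A, and 2×H: price 45 ≤ 47, reach 3·6 + 2·5 + 2·2 = 32.
4×V and 2×A: price 42 ≤ 47, reach 4·6 + 2·5 = 34.
Best is 34.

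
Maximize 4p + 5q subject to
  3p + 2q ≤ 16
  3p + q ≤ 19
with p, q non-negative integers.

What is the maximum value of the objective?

40

(p,q)=(0,8) is feasible, giving 40.
(p,q)=(0,7) is feasible, giving 35.
The best lattice point is (0,8), giving 40.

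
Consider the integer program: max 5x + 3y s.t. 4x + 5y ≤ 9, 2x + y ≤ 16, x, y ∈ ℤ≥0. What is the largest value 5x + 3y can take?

Relaxing integrality, the LP optimum is 11.25 at (x,y) = (2.25, 0), which is not an integer point.
(x,y)=(2,0): 4·2+5·0=8≤9, 2·2+1·0=4≤16, objective 10.
(x,y)=(1,1): 4·1+5·1=9≤9, 2·1+1·1=3≤16, objective 8.
Maximum is 10 at (x,y)=(2,0).

10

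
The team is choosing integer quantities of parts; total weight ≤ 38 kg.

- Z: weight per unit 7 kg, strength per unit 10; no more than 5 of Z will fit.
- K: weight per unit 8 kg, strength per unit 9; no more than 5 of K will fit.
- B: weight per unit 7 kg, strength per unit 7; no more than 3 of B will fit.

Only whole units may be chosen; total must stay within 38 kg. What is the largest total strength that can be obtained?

This is a bounded integer knapsack.
Take 5×Z: weight 35 ≤ 38, strength 5·10 = 50.
Z has the best ratio (10/7) and is taken to its limit of 5; remaining capacity is filled optimally with the others.

50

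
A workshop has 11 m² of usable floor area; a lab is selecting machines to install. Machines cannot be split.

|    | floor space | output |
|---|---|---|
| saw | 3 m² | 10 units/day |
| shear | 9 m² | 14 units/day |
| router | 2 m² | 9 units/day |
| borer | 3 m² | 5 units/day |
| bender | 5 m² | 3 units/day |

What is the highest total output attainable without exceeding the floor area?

Allowing fractional choices, the relaxed optimum would be about 28.7, but machines are indivisible.
shear + router: floor space 9 + 2 = 11 ≤ 11, output 14 + 9 = 23.
saw + router + borer: floor space 3 + 2 + 3 = 8 ≤ 11, output 10 + 9 + 5 = 24.
saw + router + bender: floor space 3 + 2 + 5 = 10 ≤ 11, output 10 + 9 + 3 = 22.
Best is saw, router, and borer with total output 24.

24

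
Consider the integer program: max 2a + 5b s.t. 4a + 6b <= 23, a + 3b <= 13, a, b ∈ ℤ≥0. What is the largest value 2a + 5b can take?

(a,b)=(1,3) is feasible, giving 17.
(a,b)=(0,3) is feasible, giving 15.
(a,b)=(2,2) is feasible, giving 14.
The best lattice point is (1,3), giving 17.

17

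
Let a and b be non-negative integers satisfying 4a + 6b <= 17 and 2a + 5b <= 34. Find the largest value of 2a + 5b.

12

(a,b)=(1,2): 4·1+6·2=16≤17, 2·1+5·2=12≤34, objective 12.
(a,b)=(0,2): 4·0+6·2=12≤17, 2·0+5·2=10≤34, objective 10.
(a,b)=(2,1): 4·2+6·1=14≤17, 2·2+5·1=9≤34, objective 9.
No feasible integer point exceeds 12.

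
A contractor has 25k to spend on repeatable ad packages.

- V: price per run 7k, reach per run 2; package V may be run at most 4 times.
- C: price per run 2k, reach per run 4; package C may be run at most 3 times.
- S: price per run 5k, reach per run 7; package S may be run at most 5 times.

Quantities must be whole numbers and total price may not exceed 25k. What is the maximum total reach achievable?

Take 2×C and 4×S: price 24 ≤ 25, reach 2·4 + 4·7 = 36.
No other integer combination yields more.

36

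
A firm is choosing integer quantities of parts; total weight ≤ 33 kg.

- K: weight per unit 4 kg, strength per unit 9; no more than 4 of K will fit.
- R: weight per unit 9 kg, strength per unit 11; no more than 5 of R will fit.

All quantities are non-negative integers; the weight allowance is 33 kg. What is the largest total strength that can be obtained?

49

This is a bounded integer knapsack.
K has the best ratio (9/4); taking only K gives at most 4×9 = 36 (stopped by the supply cap of 4).
Mixing does better — 3×K and 2×R: weight 30 ≤ 33, strength 3·9 + 2·11 = 49.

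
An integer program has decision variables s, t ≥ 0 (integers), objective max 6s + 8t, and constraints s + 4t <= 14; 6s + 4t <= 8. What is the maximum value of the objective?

16

(s,t)=(0,2) is feasible, giving 16.
(s,t)=(0,1) is feasible, giving 8.
Maximum is 16 at (s,t)=(0,2).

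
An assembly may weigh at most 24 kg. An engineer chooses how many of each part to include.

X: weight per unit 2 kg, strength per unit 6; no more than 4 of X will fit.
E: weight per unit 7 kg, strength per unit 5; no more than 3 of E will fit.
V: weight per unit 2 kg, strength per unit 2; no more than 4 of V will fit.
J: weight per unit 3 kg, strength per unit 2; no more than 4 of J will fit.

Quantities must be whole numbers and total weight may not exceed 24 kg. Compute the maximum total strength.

Take 4×X, 1×E, 3×V, and 1×J: weight 24 ≤ 24, strength 4·6 + 1·5 + 3·2 + 1·2 = 37.
X has the best ratio (6/2) and is taken to its limit of 4; remaining capacity is filled optimally with the others.

37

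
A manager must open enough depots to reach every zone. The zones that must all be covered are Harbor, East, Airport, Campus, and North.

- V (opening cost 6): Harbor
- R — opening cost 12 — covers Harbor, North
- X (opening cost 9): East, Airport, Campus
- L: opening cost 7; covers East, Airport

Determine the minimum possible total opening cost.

21

The greedy cost-per-new-zone heuristic would pick X, V, and R for 27, but a cheaper cover exists.
Choose R and X: together they cover Harbor, East, Airport, Campus, North — every zone.
Total opening cost: 12 + 9 = 21.
No cover costs less than 21.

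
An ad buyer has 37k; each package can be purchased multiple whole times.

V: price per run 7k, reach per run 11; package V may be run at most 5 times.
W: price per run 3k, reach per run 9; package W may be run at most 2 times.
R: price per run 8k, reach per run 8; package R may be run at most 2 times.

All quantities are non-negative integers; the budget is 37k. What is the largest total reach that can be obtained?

Take 4×V and 2×W: price 34 ≤ 37, reach 4·11 + 2·9 = 62.
W has the best ratio (9/3) and is taken to its limit of 2; remaining capacity is filled optimally with the others.

62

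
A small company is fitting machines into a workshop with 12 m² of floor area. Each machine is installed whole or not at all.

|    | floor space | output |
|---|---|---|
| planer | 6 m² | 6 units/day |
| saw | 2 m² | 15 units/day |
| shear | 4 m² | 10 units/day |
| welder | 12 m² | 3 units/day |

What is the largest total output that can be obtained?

31

This is an integer program with binary decision variables.
saw + shear: floor space 2 + 4 = 6 ≤ 12, output 15 + 10 = 25.
planer + saw: floor space 6 + 2 = 8 ≤ 12, output 6 + 15 = 21.
planer + saw + shear: floor space 6 + 2 + 4 = 12 ≤ 12, output 6 + 15 + 10 = 31.
Best is planer, saw, and shear with total output 31.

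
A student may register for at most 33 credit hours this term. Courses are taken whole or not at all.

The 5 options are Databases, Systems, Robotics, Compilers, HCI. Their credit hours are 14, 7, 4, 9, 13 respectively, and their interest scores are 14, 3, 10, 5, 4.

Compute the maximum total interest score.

29

This is an integer program with binary decision variables.
Allowing fractional choices, the relaxed optimum would be about 31.6, but courses are indivisible.
Databases + Systems + Robotics: credit hours 14 + 7 + 4 = 25 ≤ 33, interest score 14 + 3 + 10 = 27.
Databases + Robotics + HCI: credit hours 14 + 4 + 13 = 31 ≤ 33, interest score 14 + 10 + 4 = 28.
Databases + Robotics + Compilers: credit hours 14 + 4 + 9 = 27 ≤ 33, interest score 14 + 10 + 5 = 29.
Best is Databases, Robotics, and Compilers with total interest score 29.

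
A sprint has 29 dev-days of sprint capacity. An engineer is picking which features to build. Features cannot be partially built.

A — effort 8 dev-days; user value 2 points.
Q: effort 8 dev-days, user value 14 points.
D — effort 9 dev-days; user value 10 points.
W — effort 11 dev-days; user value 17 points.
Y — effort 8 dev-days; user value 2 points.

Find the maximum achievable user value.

41

This is an integer program with binary decision variables.
Allowing fractional choices, the relaxed optimum would be about 41.2, but features are indivisible.
Q + W + Y: effort 8 + 11 + 8 = 27 ≤ 29, user value 14 + 17 + 2 = 33.
Q + D + W: effort 8 + 9 + 11 = 28 ≤ 29, user value 14 + 10 + 17 = 41.
A + Q + W: effort 8 + 8 + 11 = 27 ≤ 29, user value 2 + 14 + 17 = 33.
Best is Q, D, and W with total user value 41.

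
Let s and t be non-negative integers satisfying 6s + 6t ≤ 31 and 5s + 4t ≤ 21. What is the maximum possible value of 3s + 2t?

Relaxing integrality, the LP optimum is 12.60 at (s,t) = (4.2, 0), which is not an integer point.
(s,t)=(4,0) is feasible, giving 12.
(s,t)=(3,1) is feasible, giving 11.
(s,t)=(3,0) is feasible, giving 9.
The best lattice point is (4,0), giving 12.

12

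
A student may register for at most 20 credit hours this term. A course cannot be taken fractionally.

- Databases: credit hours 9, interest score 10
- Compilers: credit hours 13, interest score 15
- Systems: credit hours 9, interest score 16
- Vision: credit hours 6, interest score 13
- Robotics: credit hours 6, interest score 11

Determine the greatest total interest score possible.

29

Allowing fractional choices, the relaxed optimum would be about 38.2, but courses are indivisible.
Systems + Robotics: credit hours 9 + 6 = 15 ≤ 20, interest score 16 + 11 = 27.
Systems + Vision: credit hours 9 + 6 = 15 ≤ 20, interest score 16 + 13 = 29.
Compilers + Vision: credit hours 13 + 6 = 19 ≤ 20, interest score 15 + 13 = 28.
Best is Systems and Vision with total interest score 29.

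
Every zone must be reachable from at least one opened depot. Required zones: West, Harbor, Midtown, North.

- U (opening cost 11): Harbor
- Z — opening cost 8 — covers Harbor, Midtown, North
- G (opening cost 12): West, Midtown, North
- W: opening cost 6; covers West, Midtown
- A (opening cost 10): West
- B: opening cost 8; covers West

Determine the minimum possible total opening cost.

Choose Z and W: together they cover West, Harbor, Midtown, North — every zone.
Total opening cost: 8 + 6 = 14.
No cover costs less than 14.

14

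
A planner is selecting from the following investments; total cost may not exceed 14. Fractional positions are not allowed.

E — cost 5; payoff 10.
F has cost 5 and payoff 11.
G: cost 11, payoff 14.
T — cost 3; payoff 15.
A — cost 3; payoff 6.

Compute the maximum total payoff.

Take E, F, and T: cost 5 + 5 + 3 = 13 ≤ 14, payoff 10 + 11 + 15 = 36.
No other feasible combination does better.

36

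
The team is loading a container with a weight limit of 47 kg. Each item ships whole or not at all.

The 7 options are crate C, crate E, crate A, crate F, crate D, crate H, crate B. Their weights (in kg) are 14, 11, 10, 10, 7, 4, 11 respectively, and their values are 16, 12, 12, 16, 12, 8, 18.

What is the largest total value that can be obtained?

Allowing fractional choices, the relaxed optimum would be about 71.7, but items are indivisible.
crate A + crate F + crate D + crate H + crate B: weight 10 + 10 + 7 + 4 + 11 = 42 ≤ 47, value 12 + 16 + 12 + 8 + 18 = 66.
crate C + crate F + crate D + crate H + crate B: weight 14 + 10 + 7 + 4 + 11 = 46 ≤ 47, value 16 + 16 + 12 + 8 + 18 = 70.
crate E + crate F + crate D + crate H + crate B: weight 11 + 10 + 7 + 4 + 11 = 43 ≤ 47, value 12 + 16 + 12 + 8 + 18 = 66.
Best is crate C, crate F, crate D, crate H, and crate B with total value 70.

70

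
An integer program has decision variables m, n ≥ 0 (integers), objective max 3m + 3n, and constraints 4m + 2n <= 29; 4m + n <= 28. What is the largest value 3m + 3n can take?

(m,n)=(0,14) is feasible, giving 42.
(m,n)=(0,13) is feasible, giving 39.
No feasible integer point exceeds 42.

42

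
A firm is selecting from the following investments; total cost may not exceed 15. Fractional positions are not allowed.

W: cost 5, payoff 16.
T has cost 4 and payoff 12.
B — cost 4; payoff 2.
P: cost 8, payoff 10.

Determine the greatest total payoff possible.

Treat it as a binary knapsack problem.
Take W, T, and B: cost 5 + 4 + 4 = 13 ≤ 15, payoff 16 + 12 + 2 = 30.
No other feasible combination does better.

30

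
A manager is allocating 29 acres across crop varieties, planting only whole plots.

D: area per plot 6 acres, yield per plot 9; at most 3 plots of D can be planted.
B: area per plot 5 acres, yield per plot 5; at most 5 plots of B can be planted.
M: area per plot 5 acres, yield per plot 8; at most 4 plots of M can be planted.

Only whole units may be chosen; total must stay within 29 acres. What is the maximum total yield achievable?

43

3×D and 2×M: area 28 ≤ 29, yield 3·9 + 2·8 = 43.
2×D and 3×M: area 27 ≤ 29, yield 2·9 + 3·8 = 42.
Best is 43.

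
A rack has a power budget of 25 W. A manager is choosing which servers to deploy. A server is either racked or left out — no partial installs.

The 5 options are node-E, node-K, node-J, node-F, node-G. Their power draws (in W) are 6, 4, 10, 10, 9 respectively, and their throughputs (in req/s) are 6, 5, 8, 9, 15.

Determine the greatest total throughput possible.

30

Allowing fractional choices, the relaxed optimum would be about 31.4, but servers are indivisible.
node-K + node-F + node-G: power draw 4 + 10 + 9 = 23 ≤ 25, throughput 5 + 9 + 15 = 29.
node-E + node-F + node-G: power draw 6 + 10 + 9 = 25 ≤ 25, throughput 6 + 9 + 15 = 30.
Best is node-E, node-F, and node-G with total throughput 30.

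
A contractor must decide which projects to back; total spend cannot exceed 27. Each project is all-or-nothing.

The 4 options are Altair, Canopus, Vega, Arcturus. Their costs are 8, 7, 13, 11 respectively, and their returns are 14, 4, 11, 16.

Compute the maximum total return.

34

Allowing fractional choices, the relaxed optimum would be about 36.8, but projects are indivisible.
Vega + Arcturus: cost 13 + 11 = 24 ≤ 27, return 11 + 16 = 27.
Altair + Canopus + Arcturus: cost 8 + 7 + 11 = 26 ≤ 27, return 14 + 4 + 16 = 34.
Altair + Arcturus: cost 8 + 11 = 19 ≤ 27, return 14 + 16 = 30.
Best is Altair, Canopus, and Arcturus with total return 34.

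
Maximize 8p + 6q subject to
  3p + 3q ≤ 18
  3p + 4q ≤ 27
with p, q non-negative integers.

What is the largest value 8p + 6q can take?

(p,q)=(6,0) is feasible, giving 48.
(p,q)=(5,1) is feasible, giving 46.
(p,q)=(5,0) is feasible, giving 40.
The best lattice point is (6,0), giving 48.

48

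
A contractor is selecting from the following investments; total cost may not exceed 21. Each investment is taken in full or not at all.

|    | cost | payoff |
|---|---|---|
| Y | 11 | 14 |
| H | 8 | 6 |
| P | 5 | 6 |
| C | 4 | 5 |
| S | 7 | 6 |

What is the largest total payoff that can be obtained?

25

Y + P + C: cost 11 + 5 + 4 = 20 ≤ 21, payoff 14 + 6 + 5 = 25.
Y + P: cost 11 + 5 = 16 ≤ 21, payoff 14 + 6 = 20.
Best is Y, P, and C with total payoff 25.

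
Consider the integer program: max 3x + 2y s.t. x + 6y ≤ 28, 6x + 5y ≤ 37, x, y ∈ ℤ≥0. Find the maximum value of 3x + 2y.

18

Relaxing integrality, the LP optimum is 18.50 at (x,y) = (6.17, 0), which is not an integer point.
(x,y)=(6,0): 1·6+6·0=6≤28, 6·6+5·0=36≤37, objective 18.
(x,y)=(5,1): 1·5+6·1=11≤28, 6·5+5·1=35≤37, objective 17.
(x,y)=(5,0): 1·5+6·0=5≤28, 6·5+5·0=30≤37, objective 15.
Maximum is 18 at (x,y)=(6,0).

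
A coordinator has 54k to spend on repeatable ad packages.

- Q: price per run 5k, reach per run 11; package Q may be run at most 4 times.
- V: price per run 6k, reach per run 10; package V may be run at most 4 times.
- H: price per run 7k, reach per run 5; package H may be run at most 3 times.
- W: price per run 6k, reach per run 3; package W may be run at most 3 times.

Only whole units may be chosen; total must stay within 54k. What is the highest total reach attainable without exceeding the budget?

This is a bounded integer knapsack.
Q has the best ratio (11/5); taking only Q gives at most 4×11 = 44 (stopped by the supply cap of 4).
Mixing does better — 4×Q, 4×V, and 1×H: price 51 ≤ 54, reach 4·11 + 4·10 + 1·5 = 89.

89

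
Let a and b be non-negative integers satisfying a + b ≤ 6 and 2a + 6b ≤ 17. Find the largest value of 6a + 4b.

(a,b)=(6,0) is feasible, giving 36.
(a,b)=(5,1) is feasible, giving 34.
(a,b)=(5,0) is feasible, giving 30.
Maximum is 36 at (a,b)=(6,0).

36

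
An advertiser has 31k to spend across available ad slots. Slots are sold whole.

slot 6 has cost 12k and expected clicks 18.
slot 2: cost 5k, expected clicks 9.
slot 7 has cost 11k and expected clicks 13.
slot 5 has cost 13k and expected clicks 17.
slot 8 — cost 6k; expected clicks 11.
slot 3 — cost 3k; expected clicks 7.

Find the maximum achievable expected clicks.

Allowing fractional choices, the relaxed optimum would be about 51.5, but ad slots are indivisible.
slot 6 + slot 5 + slot 8: cost 12 + 13 + 6 = 31 ≤ 31, expected clicks 18 + 17 + 11 = 46.
slot 6 + slot 2 + slot 7 + slot 3: cost 12 + 5 + 11 + 3 = 31 ≤ 31, expected clicks 18 + 9 + 13 + 7 = 47.
slot 6 + slot 2 + slot 8 + slot 3: cost 12 + 5 + 6 + 3 = 26 ≤ 31, expected clicks 18 + 9 + 11 + 7 = 45.
Best is slot 6, slot 2, slot 7, and slot 3 with total expected clicks 47.

47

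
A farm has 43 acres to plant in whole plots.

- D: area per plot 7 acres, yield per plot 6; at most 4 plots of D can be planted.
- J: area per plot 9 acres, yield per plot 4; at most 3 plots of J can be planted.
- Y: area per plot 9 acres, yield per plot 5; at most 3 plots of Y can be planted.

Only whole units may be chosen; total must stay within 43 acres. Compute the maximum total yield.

3×D and 2×Y: area 39 ≤ 43, yield 3·6 + 2·5 = 28.
4×D and 1×Y: area 37 ≤ 43, yield 4·6 + 1·5 = 29.
Best is 29.

29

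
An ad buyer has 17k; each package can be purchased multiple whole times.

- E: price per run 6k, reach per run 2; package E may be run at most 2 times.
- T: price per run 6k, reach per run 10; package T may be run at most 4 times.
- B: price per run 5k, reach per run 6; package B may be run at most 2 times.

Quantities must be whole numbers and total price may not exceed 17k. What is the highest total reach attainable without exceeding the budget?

26

T has the best ratio (10/6); taking only T gives at most 2×10 = 20 (stopped by the price limit).
Mixing does better — 2×T and 1×B: price 17 ≤ 17, reach 2·10 + 1·6 = 26.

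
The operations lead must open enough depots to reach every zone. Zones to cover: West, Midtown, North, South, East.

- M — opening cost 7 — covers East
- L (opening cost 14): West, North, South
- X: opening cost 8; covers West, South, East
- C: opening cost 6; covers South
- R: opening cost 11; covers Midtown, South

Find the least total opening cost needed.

This is an integer covering problem.
The greedy cost-per-new-zone heuristic would pick X, R, and L for 33, but a cheaper cover exists.
Choose M, L, and R: together they cover West, Midtown, North, South, East — every zone.
Total opening cost: 7 + 14 + 11 = 32.
No cover costs less than 32.

32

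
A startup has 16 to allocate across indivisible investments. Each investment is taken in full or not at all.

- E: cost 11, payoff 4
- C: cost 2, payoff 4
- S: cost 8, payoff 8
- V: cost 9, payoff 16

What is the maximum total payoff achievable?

Allowing fractional choices, the relaxed optimum would be about 25.0, but investments are indivisible.
C + V: cost 2 + 9 = 11 ≤ 16, payoff 4 + 16 = 20.
C + S: cost 2 + 8 = 10 ≤ 16, payoff 4 + 8 = 12.
V: cost 9 ≤ 16, payoff 16.
Best is C and V with total payoff 20.

20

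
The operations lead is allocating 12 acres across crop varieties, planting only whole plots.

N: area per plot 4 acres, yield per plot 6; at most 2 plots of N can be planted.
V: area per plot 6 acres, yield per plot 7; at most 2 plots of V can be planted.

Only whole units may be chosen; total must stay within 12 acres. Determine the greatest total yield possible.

14

This is a bounded integer knapsack.
1×N and 1×V: area 10 ≤ 12, yield 1·6 + 1·7 = 13.
2×V: area 12 ≤ 12, yield 2·7 = 14.
Best is 14.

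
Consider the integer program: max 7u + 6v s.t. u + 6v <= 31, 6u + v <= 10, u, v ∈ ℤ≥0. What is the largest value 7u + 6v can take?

(u,v)=(1,4): 1·1+6·4=25≤31, 6·1+1·4=10≤10, objective 31.
(u,v)=(0,5): 1·0+6·5=30≤31, 6·0+1·5=5≤10, objective 30.
The best lattice point is (1,4), giving 31.

31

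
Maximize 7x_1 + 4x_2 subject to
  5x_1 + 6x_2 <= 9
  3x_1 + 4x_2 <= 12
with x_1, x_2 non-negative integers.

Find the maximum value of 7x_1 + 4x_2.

7

(x_1,x_2)=(1,0): 5·1+6·0=5≤9, 3·1+4·0=3≤12, objective 7.
(x_1,x_2)=(0,1): 5·0+6·1=6≤9, 3·0+4·1=4≤12, objective 4.
(x_1,x_2)=(0,0): 5·0+6·0=0≤9, 3·0+4·0=0≤12, objective 0.
No feasible integer point exceeds 7.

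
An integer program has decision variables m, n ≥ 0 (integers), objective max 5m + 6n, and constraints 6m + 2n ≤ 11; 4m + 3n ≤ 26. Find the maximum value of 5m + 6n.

30

(m,n)=(0,5) is feasible, giving 30.
(m,n)=(0,4) is feasible, giving 24.
No feasible integer point exceeds 30.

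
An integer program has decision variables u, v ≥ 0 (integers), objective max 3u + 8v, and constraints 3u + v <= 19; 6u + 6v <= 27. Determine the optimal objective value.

32

The continuous relaxation peaks at (0, 4.5) with value 36.00; rounding to a feasible lattice point costs some objective.
(u,v)=(0,4): 3·0+1·4=4≤19, 6·0+6·4=24≤27, objective 32.
(u,v)=(1,3): 3·1+1·3=6≤19, 6·1+6·3=24≤27, objective 27.
Maximum is 32 at (u,v)=(0,4).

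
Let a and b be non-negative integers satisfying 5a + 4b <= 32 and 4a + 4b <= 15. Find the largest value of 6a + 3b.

18

Relaxing integrality, the LP optimum is 22.50 at (a,b) = (3.75, 0), which is not an integer point.
(a,b)=(3,0): 5·3+4·0=15≤32, 4·3+4·0=12≤15, objective 18.
(a,b)=(2,1): 5·2+4·1=14≤32, 4·2+4·1=12≤15, objective 15.
(a,b)=(2,0): 5·2+4·0=10≤32, 4·2+4·0=8≤15, objective 12.
Maximum is 18 at (a,b)=(3,0).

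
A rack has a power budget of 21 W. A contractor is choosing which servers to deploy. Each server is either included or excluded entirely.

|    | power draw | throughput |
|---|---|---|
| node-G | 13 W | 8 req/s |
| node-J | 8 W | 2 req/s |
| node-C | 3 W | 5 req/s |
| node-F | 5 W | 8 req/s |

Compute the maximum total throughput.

node-G + node-F: power draw 13 + 5 = 18 ≤ 21, throughput 8 + 8 = 16.
node-J + node-C + node-F: power draw 8 + 3 + 5 = 16 ≤ 21, throughput 2 + 5 + 8 = 15.
node-G + node-C + node-F: power draw 13 + 3 + 5 = 21 ≤ 21, throughput 8 + 5 + 8 = 21.
Best is node-G, node-C, and node-F with total throughput 21.

21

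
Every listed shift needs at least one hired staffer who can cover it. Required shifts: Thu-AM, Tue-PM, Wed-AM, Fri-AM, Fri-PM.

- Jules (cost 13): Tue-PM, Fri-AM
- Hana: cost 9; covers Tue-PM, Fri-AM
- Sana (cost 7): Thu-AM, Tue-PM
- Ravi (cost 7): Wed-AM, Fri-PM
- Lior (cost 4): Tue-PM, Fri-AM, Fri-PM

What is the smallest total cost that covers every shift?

18

Choose Sana, Ravi, and Lior: together they cover Thu-AM, Tue-PM, Wed-AM, Fri-AM, Fri-PM — every shift.
Total cost: 7 + 7 + 4 = 18.
No cover costs less than 18.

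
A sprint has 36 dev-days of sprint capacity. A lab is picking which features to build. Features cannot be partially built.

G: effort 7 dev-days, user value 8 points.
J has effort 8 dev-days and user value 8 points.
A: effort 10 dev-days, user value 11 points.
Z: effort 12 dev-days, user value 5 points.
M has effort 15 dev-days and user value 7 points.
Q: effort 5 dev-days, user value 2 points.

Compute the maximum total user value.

This is an integer program with binary decision variables.
Take G, J, A, and Q: effort 7 + 8 + 10 + 5 = 30 ≤ 36, user value 8 + 8 + 11 + 2 = 29.
No other feasible combination does better.

29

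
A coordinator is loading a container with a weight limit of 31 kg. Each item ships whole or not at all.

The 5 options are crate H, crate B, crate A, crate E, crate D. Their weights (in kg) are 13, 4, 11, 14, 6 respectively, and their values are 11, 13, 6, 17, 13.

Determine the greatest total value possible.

43

This is an integer program with binary decision variables.
crate B + crate E + crate D: weight 4 + 14 + 6 = 24 ≤ 31, value 13 + 17 + 13 = 43.
crate H + crate B + crate D: weight 13 + 4 + 6 = 23 ≤ 31, value 11 + 13 + 13 = 37.
crate H + crate B + crate E: weight 13 + 4 + 14 = 31 ≤ 31, value 11 + 13 + 17 = 41.
Best is crate B, crate E, and crate D with total value 43.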